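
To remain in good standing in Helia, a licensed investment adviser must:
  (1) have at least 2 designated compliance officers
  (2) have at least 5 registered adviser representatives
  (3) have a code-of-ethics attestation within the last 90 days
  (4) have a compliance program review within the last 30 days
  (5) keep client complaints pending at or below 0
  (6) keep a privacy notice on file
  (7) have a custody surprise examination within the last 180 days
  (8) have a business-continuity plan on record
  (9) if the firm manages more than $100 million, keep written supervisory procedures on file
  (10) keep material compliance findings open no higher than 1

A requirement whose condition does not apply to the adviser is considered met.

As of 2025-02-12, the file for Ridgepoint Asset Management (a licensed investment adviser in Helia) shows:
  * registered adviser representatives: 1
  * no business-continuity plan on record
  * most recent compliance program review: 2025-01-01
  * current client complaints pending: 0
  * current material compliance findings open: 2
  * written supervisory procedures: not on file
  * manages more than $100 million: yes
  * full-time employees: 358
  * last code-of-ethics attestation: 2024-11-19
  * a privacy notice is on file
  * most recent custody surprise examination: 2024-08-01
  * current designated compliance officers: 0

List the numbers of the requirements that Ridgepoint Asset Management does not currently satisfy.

1. designated compliance officers 0 < 2 → not met
2. registered adviser representatives 1 < 5 → not met
3. code-of-ethics attestation 85 days ago vs limit 90 → met
4. compliance program review 42 days ago vs limit 30 → not met
5. client complaints pending 0 ≤ 0 → met
6. privacy notice present → met
7. custody surprise examination 195 days ago vs limit 180 → not met
8. business-continuity plan absent → not met
9. condition 'manages more than $100 million' holds; written supervisory procedures absent → not met
10. material compliance findings open 2 > 1 → not met
Not met: 1, 2, 4, 7, 8, 9, 10

1, 2, 4, 7, 8, 9, 10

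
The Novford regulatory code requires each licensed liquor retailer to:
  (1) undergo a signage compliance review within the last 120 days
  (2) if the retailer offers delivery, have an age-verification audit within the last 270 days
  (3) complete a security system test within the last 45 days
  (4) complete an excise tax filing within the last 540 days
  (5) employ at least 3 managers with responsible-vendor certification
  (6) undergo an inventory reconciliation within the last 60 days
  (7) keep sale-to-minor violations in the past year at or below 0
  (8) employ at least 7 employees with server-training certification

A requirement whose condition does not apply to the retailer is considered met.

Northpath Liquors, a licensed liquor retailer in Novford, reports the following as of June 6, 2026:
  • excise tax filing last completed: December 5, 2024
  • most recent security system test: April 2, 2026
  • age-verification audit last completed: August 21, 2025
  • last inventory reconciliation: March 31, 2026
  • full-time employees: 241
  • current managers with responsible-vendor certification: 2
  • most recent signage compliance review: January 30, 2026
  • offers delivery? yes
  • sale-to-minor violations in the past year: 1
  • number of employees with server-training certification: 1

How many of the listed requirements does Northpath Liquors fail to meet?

1. signage compliance review 127 days ago vs limit 120 → not met
2. condition 'offers delivery' holds; age-verification audit 289 days ago vs limit 270 → not met
3. security system test 65 days ago vs limit 45 → not met
4. excise tax filing 548 days ago vs limit 540 → not met
5. managers with responsible-vendor certification 2 < 3 → not met
6. inventory reconciliation 67 days ago vs limit 60 → not met
7. sale-to-minor violations in the past year 1 > 0 → not met
8. employees with server-training certification 1 < 7 → not met
Not met: 8 of 8

8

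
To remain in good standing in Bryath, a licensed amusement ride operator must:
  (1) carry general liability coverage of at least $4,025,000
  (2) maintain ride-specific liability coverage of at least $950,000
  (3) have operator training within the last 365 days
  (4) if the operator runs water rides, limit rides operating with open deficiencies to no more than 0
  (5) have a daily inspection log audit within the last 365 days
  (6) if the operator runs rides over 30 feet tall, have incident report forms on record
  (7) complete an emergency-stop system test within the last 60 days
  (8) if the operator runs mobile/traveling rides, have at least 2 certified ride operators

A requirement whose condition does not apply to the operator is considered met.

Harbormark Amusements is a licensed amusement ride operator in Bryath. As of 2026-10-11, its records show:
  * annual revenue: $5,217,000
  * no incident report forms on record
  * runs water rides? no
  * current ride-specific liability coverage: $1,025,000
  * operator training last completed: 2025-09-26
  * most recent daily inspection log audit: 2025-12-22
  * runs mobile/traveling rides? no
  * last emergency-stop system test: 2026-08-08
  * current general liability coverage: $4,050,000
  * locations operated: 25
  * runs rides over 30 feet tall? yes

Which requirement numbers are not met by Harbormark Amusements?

1. general liability coverage $4,050,000 ≥ $4,025,000 → met
2. ride-specific liability coverage $1,025,000 ≥ $950,000 → met
3. operator training 380 days ago vs limit 365 → not met
4. condition 'runs water rides' does not hold → requirement n/a → met
5. daily inspection log audit 293 days ago vs limit 365 → met
6. condition 'runs rides over 30 feet tall' holds; incident report forms absent → not met
7. emergency-stop system test 64 days ago vs limit 60 → not met
8. condition 'runs mobile/traveling rides' does not hold → requirement n/a → met
Not met: 3, 6, 7

3, 6, 7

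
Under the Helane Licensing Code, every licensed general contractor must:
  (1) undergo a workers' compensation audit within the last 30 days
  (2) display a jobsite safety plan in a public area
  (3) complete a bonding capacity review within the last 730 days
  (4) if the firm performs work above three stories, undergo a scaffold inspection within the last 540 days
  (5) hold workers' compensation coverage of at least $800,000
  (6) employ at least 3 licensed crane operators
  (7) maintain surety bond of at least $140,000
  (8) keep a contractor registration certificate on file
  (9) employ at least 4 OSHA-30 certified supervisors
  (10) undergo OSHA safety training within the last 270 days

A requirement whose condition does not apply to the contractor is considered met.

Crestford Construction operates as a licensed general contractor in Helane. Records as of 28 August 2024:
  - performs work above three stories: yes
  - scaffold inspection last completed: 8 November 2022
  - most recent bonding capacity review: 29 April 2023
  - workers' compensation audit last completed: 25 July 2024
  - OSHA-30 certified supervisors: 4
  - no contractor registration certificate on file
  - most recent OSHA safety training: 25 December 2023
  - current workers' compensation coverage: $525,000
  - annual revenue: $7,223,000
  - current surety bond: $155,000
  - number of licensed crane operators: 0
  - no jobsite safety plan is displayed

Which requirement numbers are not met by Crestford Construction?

1, 2, 4, 5, 6, 8

1. workers' compensation audit 34 days ago vs limit 30 → not met
2. jobsite safety plan absent → not met
3. bonding capacity review 487 days ago vs limit 730 → met
4. condition 'performs work above three stories' holds; scaffold inspection 659 days ago vs limit 540 → not met
5. workers' compensation coverage $525,000 < $800,000 → not met
6. licensed crane operators 0 < 3 → not met
7. surety bond $155,000 ≥ $140,000 → met
8. contractor registration certificate absent → not met
9. OSHA-30 certified supervisors 4 ≥ 4 → met
10. OSHA safety training 247 days ago vs limit 270 → met
Not met: 1, 2, 4, 5, 6, 8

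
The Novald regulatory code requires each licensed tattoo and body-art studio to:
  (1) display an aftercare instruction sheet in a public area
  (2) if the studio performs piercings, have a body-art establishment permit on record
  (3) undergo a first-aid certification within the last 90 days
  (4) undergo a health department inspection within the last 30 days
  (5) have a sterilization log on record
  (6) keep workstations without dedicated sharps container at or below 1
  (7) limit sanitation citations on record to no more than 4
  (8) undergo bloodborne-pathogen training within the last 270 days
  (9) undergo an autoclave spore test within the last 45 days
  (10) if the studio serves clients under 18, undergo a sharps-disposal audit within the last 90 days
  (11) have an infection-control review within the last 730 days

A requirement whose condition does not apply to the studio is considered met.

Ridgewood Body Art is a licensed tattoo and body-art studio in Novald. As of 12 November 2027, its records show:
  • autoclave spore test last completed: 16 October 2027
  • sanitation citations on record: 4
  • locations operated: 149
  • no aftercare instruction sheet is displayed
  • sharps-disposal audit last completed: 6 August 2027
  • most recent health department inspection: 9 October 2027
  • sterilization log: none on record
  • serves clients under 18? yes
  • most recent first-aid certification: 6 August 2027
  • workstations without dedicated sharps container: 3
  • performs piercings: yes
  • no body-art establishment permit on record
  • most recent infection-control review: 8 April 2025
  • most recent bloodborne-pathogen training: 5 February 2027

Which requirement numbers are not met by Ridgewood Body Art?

1, 2, 3, 4, 5, 6, 8, 10, 11

1. aftercare instruction sheet absent → not met
2. condition 'performs piercings' holds; body-art establishment permit absent → not met
3. first-aid certification 98 days ago vs limit 90 → not met
4. health department inspection 34 days ago vs limit 30 → not met
5. sterilization log absent → not met
6. workstations without dedicated sharps container 3 > 1 → not met
7. sanitation citations on record 4 ≤ 4 → met
8. bloodborne-pathogen training 280 days ago vs limit 270 → not met
9. autoclave spore test 27 days ago vs limit 45 → met
10. condition 'serves clients under 18' holds; sharps-disposal audit 98 days ago vs limit 90 → not met
11. infection-control review 948 days ago vs limit 730 → not met
Not met: 1, 2, 3, 4, 5, 6, 8, 10, 11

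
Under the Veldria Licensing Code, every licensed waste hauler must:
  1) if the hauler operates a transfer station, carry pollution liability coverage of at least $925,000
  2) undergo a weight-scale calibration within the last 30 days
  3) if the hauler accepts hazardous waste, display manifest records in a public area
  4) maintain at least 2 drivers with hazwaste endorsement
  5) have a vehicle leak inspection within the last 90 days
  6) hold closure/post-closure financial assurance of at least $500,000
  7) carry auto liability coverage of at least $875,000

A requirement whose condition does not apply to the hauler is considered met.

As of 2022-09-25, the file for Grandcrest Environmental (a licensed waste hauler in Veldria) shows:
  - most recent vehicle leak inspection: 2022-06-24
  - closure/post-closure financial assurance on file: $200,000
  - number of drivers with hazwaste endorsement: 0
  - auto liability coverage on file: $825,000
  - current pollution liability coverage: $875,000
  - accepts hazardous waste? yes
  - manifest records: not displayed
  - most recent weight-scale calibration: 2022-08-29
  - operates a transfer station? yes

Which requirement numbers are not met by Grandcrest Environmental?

1, 3, 4, 5, 6, 7

1. condition 'operates a transfer station' holds; pollution liability coverage $875,000 < $925,000 → not met
2. weight-scale calibration 27 days ago vs limit 30 → met
3. condition 'accepts hazardous waste' holds; manifest records absent → not met
4. drivers with hazwaste endorsement 0 < 2 → not met
5. vehicle leak inspection 93 days ago vs limit 90 → not met
6. closure/post-closure financial assurance $200,000 < $500,000 → not met
7. auto liability coverage $825,000 < $875,000 → not met
Not met: 1, 3, 4, 5, 6, 7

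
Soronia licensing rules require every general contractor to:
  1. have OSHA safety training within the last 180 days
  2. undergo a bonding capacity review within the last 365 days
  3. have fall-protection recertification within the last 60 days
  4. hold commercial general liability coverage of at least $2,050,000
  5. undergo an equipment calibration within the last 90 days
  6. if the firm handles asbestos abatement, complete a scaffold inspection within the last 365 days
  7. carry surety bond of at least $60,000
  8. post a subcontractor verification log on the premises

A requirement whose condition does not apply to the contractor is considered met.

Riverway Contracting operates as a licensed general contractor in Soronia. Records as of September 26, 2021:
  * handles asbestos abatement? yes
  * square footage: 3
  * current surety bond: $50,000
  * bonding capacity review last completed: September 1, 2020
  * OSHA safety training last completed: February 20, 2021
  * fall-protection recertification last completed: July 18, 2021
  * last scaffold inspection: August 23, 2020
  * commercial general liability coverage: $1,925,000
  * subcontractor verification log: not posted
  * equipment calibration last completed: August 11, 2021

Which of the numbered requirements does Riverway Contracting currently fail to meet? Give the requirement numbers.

1, 2, 3, 4, 6, 7, 8

1. OSHA safety training 218 days ago vs limit 180 → not met
2. bonding capacity review 390 days ago vs limit 365 → not met
3. fall-protection recertification 70 days ago vs limit 60 → not met
4. commercial general liability coverage $1,925,000 < $2,050,000 → not met
5. equipment calibration 46 days ago vs limit 90 → met
6. condition 'handles asbestos abatement' holds; scaffold inspection 399 days ago vs limit 365 → not met
7. surety bond $50,000 < $60,000 → not met
8. subcontractor verification log absent → not met
Not met: 1, 2, 3, 4, 6, 7, 8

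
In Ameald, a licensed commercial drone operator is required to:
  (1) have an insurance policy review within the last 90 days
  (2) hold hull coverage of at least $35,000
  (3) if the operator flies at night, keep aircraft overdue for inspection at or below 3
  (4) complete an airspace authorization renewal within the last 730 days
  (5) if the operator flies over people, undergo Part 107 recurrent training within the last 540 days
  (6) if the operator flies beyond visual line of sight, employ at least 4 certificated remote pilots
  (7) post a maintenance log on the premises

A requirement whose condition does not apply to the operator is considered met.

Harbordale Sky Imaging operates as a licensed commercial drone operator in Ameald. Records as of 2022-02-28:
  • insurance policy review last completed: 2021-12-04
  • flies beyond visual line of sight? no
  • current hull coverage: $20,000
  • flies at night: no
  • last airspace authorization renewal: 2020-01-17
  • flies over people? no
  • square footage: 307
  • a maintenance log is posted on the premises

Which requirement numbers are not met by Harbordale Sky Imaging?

1. insurance policy review 86 days ago vs limit 90 → met
2. hull coverage $20,000 < $35,000 → not met
3. condition 'flies at night' does not hold → requirement n/a → met
4. airspace authorization renewal 773 days ago vs limit 730 → not met
5. condition 'flies over people' does not hold → requirement n/a → met
6. condition 'flies beyond visual line of sight' does not hold → requirement n/a → met
7. maintenance log present → met
Not met: 2, 4

2, 4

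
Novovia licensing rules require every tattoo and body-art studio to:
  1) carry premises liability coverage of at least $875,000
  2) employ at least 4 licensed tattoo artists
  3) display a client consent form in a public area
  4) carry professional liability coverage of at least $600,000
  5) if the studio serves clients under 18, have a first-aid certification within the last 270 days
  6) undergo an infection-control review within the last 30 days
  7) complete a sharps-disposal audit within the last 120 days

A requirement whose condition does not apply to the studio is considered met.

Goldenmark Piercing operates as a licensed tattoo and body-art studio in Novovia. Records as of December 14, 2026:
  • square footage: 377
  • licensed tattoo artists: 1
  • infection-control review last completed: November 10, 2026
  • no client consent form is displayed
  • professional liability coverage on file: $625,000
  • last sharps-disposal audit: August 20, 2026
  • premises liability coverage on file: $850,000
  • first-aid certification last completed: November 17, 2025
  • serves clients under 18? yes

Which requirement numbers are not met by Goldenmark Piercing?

1. premises liability coverage $850,000 < $875,000 → not met
2. licensed tattoo artists 1 < 4 → not met
3. client consent form absent → not met
4. professional liability coverage $625,000 ≥ $600,000 → met
5. condition 'serves clients under 18' holds; first-aid certification 392 days ago vs limit 270 → not met
6. infection-control review 34 days ago vs limit 30 → not met
7. sharps-disposal audit 116 days ago vs limit 120 → met
Not met: 1, 2, 3, 5, 6

1, 2, 3, 5, 6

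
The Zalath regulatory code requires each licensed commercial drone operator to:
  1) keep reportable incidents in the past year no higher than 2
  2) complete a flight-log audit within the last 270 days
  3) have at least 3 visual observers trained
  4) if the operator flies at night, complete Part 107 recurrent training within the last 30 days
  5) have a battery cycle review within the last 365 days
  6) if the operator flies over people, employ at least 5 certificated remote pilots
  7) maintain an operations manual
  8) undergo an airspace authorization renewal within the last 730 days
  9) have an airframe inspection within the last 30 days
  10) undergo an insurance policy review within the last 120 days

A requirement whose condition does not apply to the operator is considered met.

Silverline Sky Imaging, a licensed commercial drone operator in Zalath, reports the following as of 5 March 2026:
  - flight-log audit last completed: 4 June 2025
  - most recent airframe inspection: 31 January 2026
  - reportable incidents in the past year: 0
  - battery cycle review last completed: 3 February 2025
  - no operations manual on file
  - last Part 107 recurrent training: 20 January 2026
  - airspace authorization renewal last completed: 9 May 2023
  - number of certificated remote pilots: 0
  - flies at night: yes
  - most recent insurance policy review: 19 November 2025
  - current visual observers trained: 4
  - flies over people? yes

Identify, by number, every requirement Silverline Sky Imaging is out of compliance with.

1. reportable incidents in the past year 0 ≤ 2 → met
2. flight-log audit 274 days ago vs limit 270 → not met
3. visual observers trained 4 ≥ 3 → met
4. condition 'flies at night' holds; Part 107 recurrent training 44 days ago vs limit 30 → not met
5. battery cycle review 395 days ago vs limit 365 → not met
6. condition 'flies over people' holds; certificated remote pilots 0 < 5 → not met
7. operations manual absent → not met
8. airspace authorization renewal 1031 days ago vs limit 730 → not met
9. airframe inspection 33 days ago vs limit 30 → not met
10. insurance policy review 106 days ago vs limit 120 → met
Not met: 2, 4, 5, 6, 7, 8, 9

2, 4, 5, 6, 7, 8, 9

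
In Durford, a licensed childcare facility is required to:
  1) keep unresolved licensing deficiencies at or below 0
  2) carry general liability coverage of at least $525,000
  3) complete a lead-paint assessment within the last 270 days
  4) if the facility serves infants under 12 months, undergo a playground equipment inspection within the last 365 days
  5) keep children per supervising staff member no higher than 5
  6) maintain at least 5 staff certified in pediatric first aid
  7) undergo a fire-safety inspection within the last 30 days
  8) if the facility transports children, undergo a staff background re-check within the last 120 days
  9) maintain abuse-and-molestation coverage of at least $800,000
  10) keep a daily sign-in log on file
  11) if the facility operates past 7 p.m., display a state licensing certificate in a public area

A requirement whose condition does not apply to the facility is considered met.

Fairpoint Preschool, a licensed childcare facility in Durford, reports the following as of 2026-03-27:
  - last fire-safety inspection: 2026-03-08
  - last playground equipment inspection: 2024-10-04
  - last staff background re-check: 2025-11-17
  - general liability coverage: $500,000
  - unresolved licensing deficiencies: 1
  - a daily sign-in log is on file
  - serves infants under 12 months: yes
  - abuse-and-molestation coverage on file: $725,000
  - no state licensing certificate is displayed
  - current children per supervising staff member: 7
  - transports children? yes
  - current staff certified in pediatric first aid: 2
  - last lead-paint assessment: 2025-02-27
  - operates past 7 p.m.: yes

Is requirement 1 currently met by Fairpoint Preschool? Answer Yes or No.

No

1. unresolved licensing deficiencies 1 > 0 → not met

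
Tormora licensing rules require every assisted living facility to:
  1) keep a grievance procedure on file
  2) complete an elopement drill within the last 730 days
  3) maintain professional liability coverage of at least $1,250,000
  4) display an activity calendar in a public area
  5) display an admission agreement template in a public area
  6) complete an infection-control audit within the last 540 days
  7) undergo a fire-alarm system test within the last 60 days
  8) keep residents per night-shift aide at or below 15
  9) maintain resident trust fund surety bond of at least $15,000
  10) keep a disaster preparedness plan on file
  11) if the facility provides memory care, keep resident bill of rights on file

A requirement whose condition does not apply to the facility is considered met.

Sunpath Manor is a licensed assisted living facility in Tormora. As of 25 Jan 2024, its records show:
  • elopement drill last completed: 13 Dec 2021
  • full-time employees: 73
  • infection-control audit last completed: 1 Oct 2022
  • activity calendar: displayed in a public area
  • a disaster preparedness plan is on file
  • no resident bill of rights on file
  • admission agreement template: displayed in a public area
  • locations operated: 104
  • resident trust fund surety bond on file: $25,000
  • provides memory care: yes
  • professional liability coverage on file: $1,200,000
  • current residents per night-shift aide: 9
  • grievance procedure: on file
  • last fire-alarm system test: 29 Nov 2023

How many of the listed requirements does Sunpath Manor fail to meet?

1. grievance procedure present → met
2. elopement drill 773 days ago vs limit 730 → not met
3. professional liability coverage $1,200,000 < $1,250,000 → not met
4. activity calendar present → met
5. admission agreement template present → met
6. infection-control audit 481 days ago vs limit 540 → met
7. fire-alarm system test 57 days ago vs limit 60 → met
8. residents per night-shift aide 9 ≤ 15 → met
9. resident trust fund surety bond $25,000 ≥ $15,000 → met
10. disaster preparedness plan present → met
11. condition 'provides memory care' holds; resident bill of rights absent → not met
Not met: 3 of 11

3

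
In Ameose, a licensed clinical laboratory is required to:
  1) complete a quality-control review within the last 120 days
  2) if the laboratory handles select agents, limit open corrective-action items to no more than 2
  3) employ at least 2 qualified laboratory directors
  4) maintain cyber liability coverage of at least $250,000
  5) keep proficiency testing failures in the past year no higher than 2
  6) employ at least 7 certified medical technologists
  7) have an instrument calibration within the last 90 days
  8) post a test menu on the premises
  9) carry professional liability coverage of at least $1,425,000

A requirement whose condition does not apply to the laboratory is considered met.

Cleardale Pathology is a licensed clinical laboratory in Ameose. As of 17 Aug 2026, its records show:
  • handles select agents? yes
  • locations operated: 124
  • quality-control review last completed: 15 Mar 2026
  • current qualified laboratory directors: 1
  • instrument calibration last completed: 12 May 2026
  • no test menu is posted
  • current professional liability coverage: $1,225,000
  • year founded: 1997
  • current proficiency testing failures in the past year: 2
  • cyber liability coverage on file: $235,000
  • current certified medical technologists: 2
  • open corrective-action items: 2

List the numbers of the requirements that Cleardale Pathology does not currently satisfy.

1, 3, 4, 6, 7, 8, 9

1. quality-control review 155 days ago vs limit 120 → not met
2. condition 'handles select agents' holds; open corrective-action items 2 ≤ 2 → met
3. qualified laboratory directors 1 < 2 → not met
4. cyber liability coverage $235,000 < $250,000 → not met
5. proficiency testing failures in the past year 2 ≤ 2 → met
6. certified medical technologists 2 < 7 → not met
7. instrument calibration 97 days ago vs limit 90 → not met
8. test menu absent → not met
9. professional liability coverage $1,225,000 < $1,425,000 → not met
Not met: 1, 3, 4, 6, 7, 8, 9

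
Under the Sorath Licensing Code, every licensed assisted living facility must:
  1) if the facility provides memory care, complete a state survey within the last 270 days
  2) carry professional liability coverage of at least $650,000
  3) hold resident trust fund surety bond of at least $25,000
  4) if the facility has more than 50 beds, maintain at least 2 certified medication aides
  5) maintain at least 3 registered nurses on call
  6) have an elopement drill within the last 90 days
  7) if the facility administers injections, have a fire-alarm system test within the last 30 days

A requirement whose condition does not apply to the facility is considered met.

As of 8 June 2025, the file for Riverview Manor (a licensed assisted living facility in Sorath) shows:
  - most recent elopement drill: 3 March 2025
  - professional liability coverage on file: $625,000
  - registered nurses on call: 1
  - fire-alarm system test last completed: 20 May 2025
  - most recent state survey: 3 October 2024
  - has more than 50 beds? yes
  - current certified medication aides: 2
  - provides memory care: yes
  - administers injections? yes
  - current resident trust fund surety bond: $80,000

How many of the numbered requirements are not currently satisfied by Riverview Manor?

3

1. condition 'provides memory care' holds; state survey 248 days ago vs limit 270 → met
2. professional liability coverage $625,000 < $650,000 → not met
3. resident trust fund surety bond $80,000 ≥ $25,000 → met
4. condition 'has more than 50 beds' holds; certified medication aides 2 ≥ 2 → met
5. registered nurses on call 1 < 3 → not met
6. elopement drill 97 days ago vs limit 90 → not met
7. condition 'administers injections' holds; fire-alarm system test 19 days ago vs limit 30 → met
Not met: 3 of 7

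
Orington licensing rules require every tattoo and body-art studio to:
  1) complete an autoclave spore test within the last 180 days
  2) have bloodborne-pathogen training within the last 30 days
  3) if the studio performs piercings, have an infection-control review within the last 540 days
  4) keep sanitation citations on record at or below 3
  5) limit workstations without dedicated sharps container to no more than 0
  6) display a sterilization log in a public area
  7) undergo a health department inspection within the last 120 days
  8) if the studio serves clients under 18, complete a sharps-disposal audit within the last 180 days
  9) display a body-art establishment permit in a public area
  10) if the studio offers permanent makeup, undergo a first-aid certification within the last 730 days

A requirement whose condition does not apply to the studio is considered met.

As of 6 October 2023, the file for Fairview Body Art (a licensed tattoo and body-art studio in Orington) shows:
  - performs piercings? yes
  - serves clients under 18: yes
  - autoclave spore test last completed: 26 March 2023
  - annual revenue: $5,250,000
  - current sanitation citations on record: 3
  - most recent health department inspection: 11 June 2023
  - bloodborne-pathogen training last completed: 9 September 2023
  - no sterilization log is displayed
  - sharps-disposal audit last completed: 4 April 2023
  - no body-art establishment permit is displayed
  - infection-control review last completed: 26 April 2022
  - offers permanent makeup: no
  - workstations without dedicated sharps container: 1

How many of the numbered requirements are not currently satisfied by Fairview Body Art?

1. autoclave spore test 194 days ago vs limit 180 → not met
2. bloodborne-pathogen training 27 days ago vs limit 30 → met
3. condition 'performs piercings' holds; infection-control review 528 days ago vs limit 540 → met
4. sanitation citations on record 3 ≤ 3 → met
5. workstations without dedicated sharps container 1 > 0 → not met
6. sterilization log absent → not met
7. health department inspection 117 days ago vs limit 120 → met
8. condition 'serves clients under 18' holds; sharps-disposal audit 185 days ago vs limit 180 → not met
9. body-art establishment permit absent → not met
10. condition 'offers permanent makeup' does not hold → requirement n/a → met
Not met: 5 of 10

5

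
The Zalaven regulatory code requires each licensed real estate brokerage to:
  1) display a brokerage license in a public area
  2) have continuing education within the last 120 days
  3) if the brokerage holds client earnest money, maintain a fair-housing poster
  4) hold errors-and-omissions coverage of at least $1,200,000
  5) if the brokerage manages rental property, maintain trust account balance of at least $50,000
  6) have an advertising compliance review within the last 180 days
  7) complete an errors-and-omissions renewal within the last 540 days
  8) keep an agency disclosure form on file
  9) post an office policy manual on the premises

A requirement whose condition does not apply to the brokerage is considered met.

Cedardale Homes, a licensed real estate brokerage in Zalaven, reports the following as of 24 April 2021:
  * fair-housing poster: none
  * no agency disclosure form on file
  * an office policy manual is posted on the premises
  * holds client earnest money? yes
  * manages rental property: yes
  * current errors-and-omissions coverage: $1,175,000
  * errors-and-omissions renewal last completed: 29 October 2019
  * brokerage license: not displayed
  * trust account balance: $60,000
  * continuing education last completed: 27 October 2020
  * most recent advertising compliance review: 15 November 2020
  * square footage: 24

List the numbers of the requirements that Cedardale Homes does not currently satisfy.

1, 2, 3, 4, 7, 8

1. brokerage license absent → not met
2. continuing education 179 days ago vs limit 120 → not met
3. condition 'holds client earnest money' holds; fair-housing poster absent → not met
4. errors-and-omissions coverage $1,175,000 < $1,200,000 → not met
5. condition 'manages rental property' holds; trust account balance $60,000 ≥ $50,000 → met
6. advertising compliance review 160 days ago vs limit 180 → met
7. errors-and-omissions renewal 543 days ago vs limit 540 → not met
8. agency disclosure form absent → not met
9. office policy manual present → met
Not met: 1, 2, 3, 4, 7, 8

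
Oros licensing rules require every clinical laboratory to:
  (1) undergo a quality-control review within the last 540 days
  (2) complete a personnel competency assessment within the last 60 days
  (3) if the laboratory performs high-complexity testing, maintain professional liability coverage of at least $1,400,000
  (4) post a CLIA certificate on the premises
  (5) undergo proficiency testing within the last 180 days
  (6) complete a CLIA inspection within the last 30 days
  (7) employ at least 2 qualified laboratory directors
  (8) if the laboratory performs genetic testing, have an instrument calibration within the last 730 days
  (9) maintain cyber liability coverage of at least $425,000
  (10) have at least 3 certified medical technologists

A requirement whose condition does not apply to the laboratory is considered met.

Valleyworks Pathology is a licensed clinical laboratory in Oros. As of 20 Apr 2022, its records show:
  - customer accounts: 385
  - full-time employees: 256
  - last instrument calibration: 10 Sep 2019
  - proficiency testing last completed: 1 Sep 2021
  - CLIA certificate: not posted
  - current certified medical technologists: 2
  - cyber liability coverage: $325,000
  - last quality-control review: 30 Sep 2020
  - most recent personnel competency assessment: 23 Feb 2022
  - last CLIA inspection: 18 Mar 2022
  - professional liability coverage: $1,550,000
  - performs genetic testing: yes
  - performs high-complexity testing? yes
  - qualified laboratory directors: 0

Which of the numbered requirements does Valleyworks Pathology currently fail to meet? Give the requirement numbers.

1. quality-control review 567 days ago vs limit 540 → not met
2. personnel competency assessment 56 days ago vs limit 60 → met
3. condition 'performs high-complexity testing' holds; professional liability coverage $1,550,000 ≥ $1,400,000 → met
4. CLIA certificate absent → not met
5. proficiency testing 231 days ago vs limit 180 → not met
6. CLIA inspection 33 days ago vs limit 30 → not met
7. qualified laboratory directors 0 < 2 → not met
8. condition 'performs genetic testing' holds; instrument calibration 953 days ago vs limit 730 → not met
9. cyber liability coverage $325,000 < $425,000 → not met
10. certified medical technologists 2 < 3 → not met
Not met: 1, 4, 5, 6, 7, 8, 9, 10

1, 4, 5, 6, 7, 8, 9, 10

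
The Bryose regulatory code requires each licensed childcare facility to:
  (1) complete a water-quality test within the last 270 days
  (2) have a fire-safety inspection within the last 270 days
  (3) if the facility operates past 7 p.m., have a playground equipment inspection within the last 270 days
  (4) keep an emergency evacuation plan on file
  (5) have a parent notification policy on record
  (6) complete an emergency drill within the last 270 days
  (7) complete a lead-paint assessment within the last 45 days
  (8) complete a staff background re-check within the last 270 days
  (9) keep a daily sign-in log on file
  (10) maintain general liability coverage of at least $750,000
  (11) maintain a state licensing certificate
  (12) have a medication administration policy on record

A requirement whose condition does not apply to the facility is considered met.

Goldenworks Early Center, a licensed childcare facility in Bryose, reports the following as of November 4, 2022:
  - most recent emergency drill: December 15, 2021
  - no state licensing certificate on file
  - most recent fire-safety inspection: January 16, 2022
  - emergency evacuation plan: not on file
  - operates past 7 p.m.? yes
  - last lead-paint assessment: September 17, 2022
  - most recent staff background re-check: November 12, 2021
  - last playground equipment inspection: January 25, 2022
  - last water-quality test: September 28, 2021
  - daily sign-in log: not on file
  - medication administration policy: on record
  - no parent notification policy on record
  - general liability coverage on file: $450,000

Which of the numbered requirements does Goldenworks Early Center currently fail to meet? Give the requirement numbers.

1, 2, 3, 4, 5, 6, 7, 8, 9, 10, 11

1. water-quality test 402 days ago vs limit 270 → not met
2. fire-safety inspection 292 days ago vs limit 270 → not met
3. condition 'operates past 7 p.m.' holds; playground equipment inspection 283 days ago vs limit 270 → not met
4. emergency evacuation plan absent → not met
5. parent notification policy absent → not met
6. emergency drill 324 days ago vs limit 270 → not met
7. lead-paint assessment 48 days ago vs limit 45 → not met
8. staff background re-check 357 days ago vs limit 270 → not met
9. daily sign-in log absent → not met
10. general liability coverage $450,000 < $750,000 → not met
11. state licensing certificate absent → not met
12. medication administration policy present → met
Not met: 1, 2, 3, 4, 5, 6, 7, 8, 9, 10, 11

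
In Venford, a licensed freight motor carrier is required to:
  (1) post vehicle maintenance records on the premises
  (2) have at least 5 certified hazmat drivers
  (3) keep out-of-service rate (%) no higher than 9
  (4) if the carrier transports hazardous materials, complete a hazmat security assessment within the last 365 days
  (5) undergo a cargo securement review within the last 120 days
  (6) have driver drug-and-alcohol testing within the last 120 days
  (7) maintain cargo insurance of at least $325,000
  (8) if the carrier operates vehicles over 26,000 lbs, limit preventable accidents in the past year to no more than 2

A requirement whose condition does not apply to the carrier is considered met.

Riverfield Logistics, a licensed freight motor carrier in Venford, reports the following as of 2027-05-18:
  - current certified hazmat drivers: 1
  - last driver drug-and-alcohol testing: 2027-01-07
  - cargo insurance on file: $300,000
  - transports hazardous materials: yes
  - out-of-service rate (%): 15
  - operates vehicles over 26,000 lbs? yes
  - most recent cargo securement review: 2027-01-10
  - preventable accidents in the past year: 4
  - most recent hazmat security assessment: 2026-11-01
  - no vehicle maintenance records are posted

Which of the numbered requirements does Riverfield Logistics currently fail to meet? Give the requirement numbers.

1, 2, 3, 5, 6, 7, 8

1. vehicle maintenance records absent → not met
2. certified hazmat drivers 1 < 5 → not met
3. out-of-service rate (%) 15 > 9 → not met
4. condition 'transports hazardous materials' holds; hazmat security assessment 198 days ago vs limit 365 → met
5. cargo securement review 128 days ago vs limit 120 → not met
6. driver drug-and-alcohol testing 131 days ago vs limit 120 → not met
7. cargo insurance $300,000 < $325,000 → not met
8. condition 'operates vehicles over 26,000 lbs' holds; preventable accidents in the past year 4 > 2 → not met
Not met: 1, 2, 3, 5, 6, 7, 8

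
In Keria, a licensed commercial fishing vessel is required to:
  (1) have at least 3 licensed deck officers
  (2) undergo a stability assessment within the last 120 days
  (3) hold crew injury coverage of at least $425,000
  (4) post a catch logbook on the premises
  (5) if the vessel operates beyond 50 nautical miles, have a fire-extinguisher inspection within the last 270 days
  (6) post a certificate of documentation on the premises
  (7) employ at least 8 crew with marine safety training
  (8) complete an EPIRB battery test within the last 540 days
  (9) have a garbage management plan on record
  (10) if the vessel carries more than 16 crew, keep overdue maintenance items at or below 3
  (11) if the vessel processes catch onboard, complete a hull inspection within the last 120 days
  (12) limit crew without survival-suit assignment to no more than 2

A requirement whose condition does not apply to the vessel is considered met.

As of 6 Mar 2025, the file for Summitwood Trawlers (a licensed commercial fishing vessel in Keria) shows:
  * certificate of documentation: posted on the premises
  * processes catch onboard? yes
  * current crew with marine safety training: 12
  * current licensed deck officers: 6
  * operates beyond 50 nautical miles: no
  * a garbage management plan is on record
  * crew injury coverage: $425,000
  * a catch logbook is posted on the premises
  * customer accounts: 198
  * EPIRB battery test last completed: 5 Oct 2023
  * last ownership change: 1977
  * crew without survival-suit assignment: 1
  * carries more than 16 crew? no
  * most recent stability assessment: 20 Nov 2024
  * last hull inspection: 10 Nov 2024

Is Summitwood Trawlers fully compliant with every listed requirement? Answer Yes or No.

Yes

1. licensed deck officers 6 ≥ 3 → met
2. stability assessment 106 days ago vs limit 120 → met
3. crew injury coverage $425,000 ≥ $425,000 → met
4. catch logbook present → met
5. condition 'operates beyond 50 nautical miles' does not hold → requirement n/a → met
6. certificate of documentation present → met
7. crew with marine safety training 12 ≥ 8 → met
8. EPIRB battery test 518 days ago vs limit 540 → met
9. garbage management plan present → met
10. condition 'carries more than 16 crew' does not hold → requirement n/a → met
11. condition 'processes catch onboard' holds; hull inspection 116 days ago vs limit 120 → met
12. crew without survival-suit assignment 1 ≤ 2 → met
All met.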